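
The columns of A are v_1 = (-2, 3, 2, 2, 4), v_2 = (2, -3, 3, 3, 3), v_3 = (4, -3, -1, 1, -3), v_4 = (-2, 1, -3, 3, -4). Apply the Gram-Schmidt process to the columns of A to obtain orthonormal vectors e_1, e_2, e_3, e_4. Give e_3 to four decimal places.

v_1 = (-2, 3, 2, 2, 4); ‖v_1‖ = 6.0828, so e_1 = (-0.3288, 0.4932, 0.3288, 0.3288, 0.6576).
e_1·v_2 = (-0.3288)·2 + 0.4932·(-3) + 0.3288·3 + 0.3288·3 + 0.6576·3 = 1.8084.
u_2 = v_2 − 1.8084·e_1 = (2.5946, -3.8919, 2.4054, 2.4054, 1.8108).
‖u_2‖ = 6.0605, so e_2 = (0.4281, -0.6422, 0.3969, 0.3969, 0.2988).
e_1·v_3 = (-0.3288)·4 + 0.4932·(-3) + 0.3288·(-1) + 0.3288·1 + 0.6576·(-3) = -4.7676; e_2·v_3 = 0.4281·4 + (-0.6422)·(-3) + 0.3969·(-1) + 0.3969·1 + 0.2988·(-3) = 2.7426.
u_3 = v_3 + 4.7676·e_1 − 2.7426·e_2 = (1.2583, 1.1126, -0.5210, 1.4790, -0.6843).
‖u_3‖ = 2.3976, so e_3 = (0.5248, 0.4640, -0.2173, 0.6169, -0.2854).

e_3 = (0.5248, 0.4640, -0.2173, 0.6169, -0.2854)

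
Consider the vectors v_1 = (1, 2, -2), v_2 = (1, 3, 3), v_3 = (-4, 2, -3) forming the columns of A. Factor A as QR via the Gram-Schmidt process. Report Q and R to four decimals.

Q = [[0.3333, 0.2045, -0.9204], [0.6667, 0.6391, 0.3835], [-0.6667, 0.7414, -0.0767]], R = [[3.0000, 0.3333, 2.0000], [0.0000, 4.3461, -1.7640], [0.0000, 0.0000, 4.6785]]

e_1 = v_1/‖v_1‖ = (1, 2, -2)/3.0000 = (0.3333, 0.6667, -0.6667).
r_{12} = e_1·v_2 = 0.3333.
u_2 = v_2 − 0.3333·e_1 = (0.8889, 2.7778, 3.2222).
‖u_2‖ = 4.3461, so e_2 = (0.2045, 0.6391, 0.7414).
r_{13} = e_1·v_3 = 2.0000; r_{23} = e_2·v_3 = -1.7640.
u_3 = v_3 − 2.0000·e_1 + 1.7640·e_2 = (-4.3059, 1.7941, -0.3588).
‖u_3‖ = 4.6785, so e_3 = (-0.9204, 0.3835, -0.0767).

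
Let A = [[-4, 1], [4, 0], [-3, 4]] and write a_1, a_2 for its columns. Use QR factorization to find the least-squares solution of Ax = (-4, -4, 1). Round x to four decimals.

q_1 = a_1/‖a_1‖ = (-4, 4, -3)/6.4031 = (-0.6247, 0.6247, -0.4685).
r_{12} = q_1·a_2 = -2.4988.
u_2 = a_2 + 2.4988·q_1 = (-0.5610, 1.5610, 2.8293).
‖u_2‖ = 3.2796, so q_2 = (-0.1710, 0.4760, 0.8627).
Qᵀb = (-0.4685, -0.3570).
Back-substitute: x_2 = -0.3570/3.2796 = -0.1088.
x_1 = (-0.4685 + 2.4988·(-0.1088))/6.4031 = -0.1156.

x = (-0.1156, -0.1088)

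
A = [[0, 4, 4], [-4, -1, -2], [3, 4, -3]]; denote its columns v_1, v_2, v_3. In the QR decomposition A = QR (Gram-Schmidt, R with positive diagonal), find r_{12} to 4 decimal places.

r_{12} = 3.2000

v_1 = (0, -4, 3); ‖v_1‖ = 5.0000, so e_1 = (0.0000, -0.8000, 0.6000).
r_{12} = e_1·v_2 = 3.2000.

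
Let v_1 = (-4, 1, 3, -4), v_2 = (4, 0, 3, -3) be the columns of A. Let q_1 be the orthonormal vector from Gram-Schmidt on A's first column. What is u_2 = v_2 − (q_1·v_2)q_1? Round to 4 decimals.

v_1 = (-4, 1, 3, -4); ‖v_1‖ = 6.4807, so q_1 = (-0.6172, 0.1543, 0.4629, -0.6172).
q_1·v_2 = (-0.6172)·4 + 0.1543·0 + 0.4629·3 + (-0.6172)·(-3) = 0.7715.
u_2 = v_2 − 0.7715·q_1 = (4.4762, -0.1190, 2.6429, -2.5238).

u_2 = (4.4762, -0.1190, 2.6429, -2.5238)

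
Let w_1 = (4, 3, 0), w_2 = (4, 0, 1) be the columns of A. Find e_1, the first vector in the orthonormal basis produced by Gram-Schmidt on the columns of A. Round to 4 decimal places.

w_1 = (4, 3, 0); ‖w_1‖ = 5.0000, so e_1 = (0.8000, 0.6000, 0.0000).

e_1 = (0.8000, 0.6000, 0.0000)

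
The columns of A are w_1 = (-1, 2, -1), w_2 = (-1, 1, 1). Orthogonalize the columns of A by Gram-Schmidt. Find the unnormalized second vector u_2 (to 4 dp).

u_2 = (-0.6667, 0.3333, 1.3333)

w_1 = (-1, 2, -1); ‖w_1‖ = 2.4495, so e_1 = (-0.4082, 0.8165, -0.4082).
e_1·w_2 = (-0.4082)·(-1) + 0.8165·1 + (-0.4082)·1 = 0.8165.
u_2 = w_2 − 0.8165·e_1 = (-0.6667, 0.3333, 1.3333).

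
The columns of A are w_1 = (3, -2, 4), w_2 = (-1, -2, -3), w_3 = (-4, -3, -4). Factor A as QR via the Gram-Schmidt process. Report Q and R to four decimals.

w_1 = (3, -2, 4); ‖w_1‖ = 5.3852, so q_1 = (0.5571, -0.3714, 0.7428).
q_1·w_2 = 0.5571·(-1) + (-0.3714)·(-2) + 0.7428·(-3) = -2.0426.
u_2 = w_2 + 2.0426·q_1 = (0.1379, -2.7586, -1.4828).
‖u_2‖ = 3.1349, so q_2 = (0.0440, -0.8800, -0.4730).
q_1·w_3 = 0.5571·(-4) + (-0.3714)·(-3) + 0.7428·(-4) = -4.0853; q_2·w_3 = 0.0440·(-4) + (-0.8800)·(-3) + (-0.4730)·(-4) = 4.3559.
u_3 = w_3 + 4.0853·q_1 − 4.3559·q_2 = (-1.9158, -0.6842, 1.0947).
‖u_3‖ = 2.3102, so q_3 = (-0.8293, -0.2962, 0.4739).

Q = [[0.5571, 0.0440, -0.8293], [-0.3714, -0.8800, -0.2962], [0.7428, -0.4730, 0.4739]], R = [[5.3852, -2.0426, -4.0853], [0.0000, 3.1349, 4.3559], [0.0000, 0.0000, 2.3102]]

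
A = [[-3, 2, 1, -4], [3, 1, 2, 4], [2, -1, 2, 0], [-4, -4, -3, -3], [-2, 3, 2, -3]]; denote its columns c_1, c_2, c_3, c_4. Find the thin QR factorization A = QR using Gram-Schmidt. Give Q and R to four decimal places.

c_1 = (-3, 3, 2, -4, -2); ‖c_1‖ = 6.4807, so q_1 = (-0.4629, 0.4629, 0.3086, -0.6172, -0.3086).
q_1·c_2 = (-0.4629)·2 + 0.4629·1 + 0.3086·(-1) + (-0.6172)·(-4) + (-0.3086)·3 = 0.7715.
u_2 = c_2 − 0.7715·q_1 = (2.3571, 0.6429, -1.2381, -3.5238, 3.2381).
‖u_2‖ = 5.5141, so q_2 = (0.4275, 0.1166, -0.2245, -0.6391, 0.5872).
q_1·c_3 = (-0.4629)·1 + 0.4629·2 + 0.3086·2 + (-0.6172)·(-3) + (-0.3086)·2 = 2.3146; q_2·c_3 = 0.4275·1 + 0.1166·2 + (-0.2245)·2 + (-0.6391)·(-3) + 0.5872·2 = 3.3032.
u_3 = c_3 − 2.3146·q_1 − 3.3032·q_2 = (0.6594, 0.5435, 2.0274, 0.5395, 0.7745).
‖u_3‖ = 2.3940, so q_3 = (0.2754, 0.2270, 0.8469, 0.2254, 0.3235).
q_1·c_4 = (-0.4629)·(-4) + 0.4629·4 + 0.3086·0 + (-0.6172)·(-3) + (-0.3086)·(-3) = 6.4807; q_2·c_4 = 0.4275·(-4) + 0.1166·4 + (-0.2245)·0 + (-0.6391)·(-3) + 0.5872·(-3) = -1.0881; q_3·c_4 = 0.2754·(-4) + 0.2270·4 + 0.8469·0 + 0.2254·(-3) + 0.3235·(-3) = -1.8403.
u_4 = c_4 − 6.4807·q_1 + 1.0881·q_2 + 1.8403·q_3 = (-0.0280, 1.5446, -0.6859, 0.7194, 0.2343).
‖u_4‖ = 1.8519, so q_4 = (-0.0151, 0.8341, -0.3704, 0.3885, 0.1265).

Q = [[-0.4629, 0.4275, 0.2754, -0.0151], [0.4629, 0.1166, 0.2270, 0.8341], [0.3086, -0.2245, 0.8469, -0.3704], [-0.6172, -0.6391, 0.2254, 0.3885], [-0.3086, 0.5872, 0.3235, 0.1265]], R = [[6.4807, 0.7715, 2.3146, 6.4807], [0.0000, 5.5141, 3.3032, -1.0881], [0.0000, 0.0000, 2.3940, -1.8403], [0.0000, 0.0000, 0.0000, 1.8519]]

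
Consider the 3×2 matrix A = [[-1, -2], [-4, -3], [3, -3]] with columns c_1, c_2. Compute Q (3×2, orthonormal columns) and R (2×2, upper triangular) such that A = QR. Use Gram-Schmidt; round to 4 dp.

c_1 = (-1, -4, 3); ‖c_1‖ = 5.0990, so q_1 = (-0.1961, -0.7845, 0.5883).
q_1·c_2 = (-0.1961)·(-2) + (-0.7845)·(-3) + 0.5883·(-3) = 0.9806.
u_2 = c_2 − 0.9806·q_1 = (-1.8077, -2.2308, -3.5769).
‖u_2‖ = 4.5868, so q_2 = (-0.3941, -0.4863, -0.7798).

Q = [[-0.1961, -0.3941], [-0.7845, -0.4863], [0.5883, -0.7798]], R = [[5.0990, 0.9806], [0.0000, 4.5868]]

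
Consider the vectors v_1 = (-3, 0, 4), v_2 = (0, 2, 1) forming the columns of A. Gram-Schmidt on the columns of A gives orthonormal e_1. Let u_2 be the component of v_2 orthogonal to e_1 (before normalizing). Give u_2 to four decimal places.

u_2 = (0.4800, 2.0000, 0.3600)

e_1 = v_1/‖v_1‖ = (-3, 0, 4)/5.0000 = (-0.6000, 0.0000, 0.8000).
r_{12} = e_1·v_2 = 0.8000.
u_2 = v_2 − 0.8000·e_1 = (0.4800, 2.0000, 0.3600).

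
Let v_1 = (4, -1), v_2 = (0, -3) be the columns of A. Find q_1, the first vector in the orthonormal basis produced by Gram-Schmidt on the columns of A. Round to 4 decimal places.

v_1 = (4, -1); ‖v_1‖ = 4.1231, so q_1 = (0.9701, -0.2425).

q_1 = (0.9701, -0.2425)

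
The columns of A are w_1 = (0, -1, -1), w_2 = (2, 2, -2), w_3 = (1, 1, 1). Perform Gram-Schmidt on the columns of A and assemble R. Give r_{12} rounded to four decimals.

w_1 = (0, -1, -1); ‖w_1‖ = 1.4142, so q_1 = (0.0000, -0.7071, -0.7071).
r_{12} = q_1·w_2 = 0.0000.

r_{12} = 0.0000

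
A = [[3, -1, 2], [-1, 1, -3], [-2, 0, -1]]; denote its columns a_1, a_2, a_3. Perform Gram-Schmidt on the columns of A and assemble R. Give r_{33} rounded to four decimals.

r_{33} = 1.1547

a_1 = (3, -1, -2); ‖a_1‖ = 3.7417, so q_1 = (0.8018, -0.2673, -0.5345).
q_1·a_2 = 0.8018·(-1) + (-0.2673)·1 + (-0.5345)·0 = -1.0690.
u_2 = a_2 + 1.0690·q_1 = (-0.1429, 0.7143, -0.5714).
‖u_2‖ = 0.9258, so q_2 = (-0.1543, 0.7715, -0.6172).
q_1·a_3 = 0.8018·2 + (-0.2673)·(-3) + (-0.5345)·(-1) = 2.9399; q_2·a_3 = (-0.1543)·2 + 0.7715·(-3) + (-0.6172)·(-1) = -2.0059.
u_3 = a_3 − 2.9399·q_1 + 2.0059·q_2 = (-0.6667, -0.6667, -0.6667).
r_{33} = ‖u_3‖ = 1.1547.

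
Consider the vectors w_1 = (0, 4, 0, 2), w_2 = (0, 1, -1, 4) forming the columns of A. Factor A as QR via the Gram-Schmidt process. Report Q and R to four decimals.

Q = [[0.0000, 0.0000], [0.8944, -0.4260], [0.0000, -0.3043], [0.4472, 0.8520]], R = [[4.4721, 2.6833], [0.0000, 3.2863]]

q_1 = w_1/‖w_1‖ = (0, 4, 0, 2)/4.4721 = (0.0000, 0.8944, 0.0000, 0.4472).
r_{12} = q_1·w_2 = 2.6833.
u_2 = w_2 − 2.6833·q_1 = (0.0000, -1.4000, -1.0000, 2.8000).
‖u_2‖ = 3.2863, so q_2 = (0.0000, -0.4260, -0.3043, 0.8520).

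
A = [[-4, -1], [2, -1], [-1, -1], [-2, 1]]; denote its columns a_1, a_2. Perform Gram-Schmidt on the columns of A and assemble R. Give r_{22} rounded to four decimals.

r_{22} = 1.9900

a_1 = (-4, 2, -1, -2); ‖a_1‖ = 5.0000, so q_1 = (-0.8000, 0.4000, -0.2000, -0.4000).
q_1·a_2 = (-0.8000)·(-1) + 0.4000·(-1) + (-0.2000)·(-1) + (-0.4000)·1 = 0.2000.
u_2 = a_2 − 0.2000·q_1 = (-0.8400, -1.0800, -0.9600, 1.0800).
r_{22} = ‖u_2‖ = 1.9900.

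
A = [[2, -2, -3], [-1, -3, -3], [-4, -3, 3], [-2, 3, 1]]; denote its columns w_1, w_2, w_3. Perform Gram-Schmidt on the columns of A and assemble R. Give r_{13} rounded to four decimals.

w_1 = (2, -1, -4, -2); ‖w_1‖ = 5.0000, so q_1 = (0.4000, -0.2000, -0.8000, -0.4000).
r_{13} = q_1·w_3 = -3.4000.

r_{13} = -3.4000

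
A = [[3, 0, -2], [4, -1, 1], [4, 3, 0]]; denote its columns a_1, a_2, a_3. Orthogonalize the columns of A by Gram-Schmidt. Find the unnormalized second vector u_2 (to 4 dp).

u_2 = (-0.5854, -1.7805, 2.2195)

a_1 = (3, 4, 4); ‖a_1‖ = 6.4031, so q_1 = (0.4685, 0.6247, 0.6247).
q_1·a_2 = 0.4685·0 + 0.6247·(-1) + 0.6247·3 = 1.2494.
u_2 = a_2 − 1.2494·q_1 = (-0.5854, -1.7805, 2.2195).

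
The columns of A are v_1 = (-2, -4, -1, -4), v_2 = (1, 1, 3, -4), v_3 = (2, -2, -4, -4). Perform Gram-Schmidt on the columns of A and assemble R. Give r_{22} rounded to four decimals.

v_1 = (-2, -4, -1, -4); ‖v_1‖ = 6.0828, so q_1 = (-0.3288, -0.6576, -0.1644, -0.6576).
q_1·v_2 = (-0.3288)·1 + (-0.6576)·1 + (-0.1644)·3 + (-0.6576)·(-4) = 1.1508.
u_2 = v_2 − 1.1508·q_1 = (1.3784, 1.7568, 3.1892, -3.2432).
r_{22} = ‖u_2‖ = 5.0671.

r_{22} = 5.0671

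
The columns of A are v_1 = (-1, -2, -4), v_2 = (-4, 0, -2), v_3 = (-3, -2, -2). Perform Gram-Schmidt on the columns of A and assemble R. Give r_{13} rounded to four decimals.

q_1 = v_1/‖v_1‖ = (-1, -2, -4)/4.5826 = (-0.2182, -0.4364, -0.8729).
r_{13} = q_1·v_3 = 3.2733.

r_{13} = 3.2733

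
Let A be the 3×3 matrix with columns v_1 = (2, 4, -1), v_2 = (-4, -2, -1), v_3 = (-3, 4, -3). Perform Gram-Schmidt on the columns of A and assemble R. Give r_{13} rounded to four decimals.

v_1 = (2, 4, -1); ‖v_1‖ = 4.5826, so e_1 = (0.4364, 0.8729, -0.2182).
r_{13} = e_1·v_3 = 2.8368.

r_{13} = 2.8368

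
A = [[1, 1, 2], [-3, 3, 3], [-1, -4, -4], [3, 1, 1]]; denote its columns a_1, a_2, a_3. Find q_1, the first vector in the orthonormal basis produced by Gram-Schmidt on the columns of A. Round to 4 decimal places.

a_1 = (1, -3, -1, 3); ‖a_1‖ = 4.4721, so q_1 = (0.2236, -0.6708, -0.2236, 0.6708).

q_1 = (0.2236, -0.6708, -0.2236, 0.6708)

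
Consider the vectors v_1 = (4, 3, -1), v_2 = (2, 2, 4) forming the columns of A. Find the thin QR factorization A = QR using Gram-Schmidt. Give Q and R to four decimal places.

Q = [[0.7845, 0.1028], [0.5883, 0.1885], [-0.1961, 0.9767]], R = [[5.0990, 1.9612], [0.0000, 4.4893]]

v_1 = (4, 3, -1); ‖v_1‖ = 5.0990, so e_1 = (0.7845, 0.5883, -0.1961).
e_1·v_2 = 0.7845·2 + 0.5883·2 + (-0.1961)·4 = 1.9612.
u_2 = v_2 − 1.9612·e_1 = (0.4615, 0.8462, 4.3846).
‖u_2‖ = 4.4893, so e_2 = (0.1028, 0.1885, 0.9767).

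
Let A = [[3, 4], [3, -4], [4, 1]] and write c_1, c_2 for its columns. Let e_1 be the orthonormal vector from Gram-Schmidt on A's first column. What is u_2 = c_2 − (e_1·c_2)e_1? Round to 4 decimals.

e_1 = c_1/‖c_1‖ = (3, 3, 4)/5.8310 = (0.5145, 0.5145, 0.6860).
r_{12} = e_1·c_2 = 0.6860.
u_2 = c_2 − 0.6860·e_1 = (3.6471, -4.3529, 0.5294).

u_2 = (3.6471, -4.3529, 0.5294)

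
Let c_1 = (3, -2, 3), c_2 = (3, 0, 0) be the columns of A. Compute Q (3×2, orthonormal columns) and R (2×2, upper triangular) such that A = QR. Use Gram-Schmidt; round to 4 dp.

Q = [[0.6396, 0.7687], [-0.4264, 0.3548], [0.6396, -0.5322]], R = [[4.6904, 1.9188], [0.0000, 2.3061]]

c_1 = (3, -2, 3); ‖c_1‖ = 4.6904, so e_1 = (0.6396, -0.4264, 0.6396).
e_1·c_2 = 0.6396·3 + (-0.4264)·0 + 0.6396·0 = 1.9188.
u_2 = c_2 − 1.9188·e_1 = (1.7727, 0.8182, -1.2273).
‖u_2‖ = 2.3061, so e_2 = (0.7687, 0.3548, -0.5322).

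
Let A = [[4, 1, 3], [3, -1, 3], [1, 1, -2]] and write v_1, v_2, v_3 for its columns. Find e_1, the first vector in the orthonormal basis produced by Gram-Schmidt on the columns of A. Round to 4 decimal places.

e_1 = (0.7845, 0.5883, 0.1961)

e_1 = v_1/‖v_1‖ = (4, 3, 1)/5.0990 = (0.7845, 0.5883, 0.1961).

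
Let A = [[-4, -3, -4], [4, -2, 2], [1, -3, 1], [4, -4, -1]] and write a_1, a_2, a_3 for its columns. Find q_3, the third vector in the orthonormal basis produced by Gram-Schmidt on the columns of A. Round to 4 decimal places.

q_3 = (-0.1381, 0.2656, 0.7490, -0.5910)

q_1 = a_1/‖a_1‖ = (-4, 4, 1, 4)/7.0000 = (-0.5714, 0.5714, 0.1429, 0.5714).
r_{12} = q_1·a_2 = -2.1429.
u_2 = a_2 + 2.1429·q_1 = (-4.2245, -0.7755, -2.6939, -2.7755).
‖u_2‖ = 5.7800, so q_2 = (-0.7309, -0.1342, -0.4661, -0.4802).
r_{13} = q_1·a_3 = 3.0000; r_{23} = q_2·a_3 = 2.6693.
u_3 = a_3 − 3.0000·q_1 − 2.6693·q_2 = (-0.3348, 0.6439, 1.8155, -1.4325).
‖u_3‖ = 2.4238, so q_3 = (-0.1381, 0.2656, 0.7490, -0.5910).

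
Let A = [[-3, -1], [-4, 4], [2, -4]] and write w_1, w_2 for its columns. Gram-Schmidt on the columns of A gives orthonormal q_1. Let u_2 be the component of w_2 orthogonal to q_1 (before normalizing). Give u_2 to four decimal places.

q_1 = w_1/‖w_1‖ = (-3, -4, 2)/5.3852 = (-0.5571, -0.7428, 0.3714).
r_{12} = q_1·w_2 = -3.8996.
u_2 = w_2 + 3.8996·q_1 = (-3.1724, 1.1034, -2.5517).

u_2 = (-3.1724, 1.1034, -2.5517)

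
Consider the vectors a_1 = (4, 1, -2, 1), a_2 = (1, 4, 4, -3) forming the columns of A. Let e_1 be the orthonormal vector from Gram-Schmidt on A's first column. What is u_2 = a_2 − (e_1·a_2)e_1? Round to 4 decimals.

e_1 = a_1/‖a_1‖ = (4, 1, -2, 1)/4.6904 = (0.8528, 0.2132, -0.4264, 0.2132).
r_{12} = e_1·a_2 = -0.6396.
u_2 = a_2 + 0.6396·e_1 = (1.5455, 4.1364, 3.7273, -2.8636).

u_2 = (1.5455, 4.1364, 3.7273, -2.8636)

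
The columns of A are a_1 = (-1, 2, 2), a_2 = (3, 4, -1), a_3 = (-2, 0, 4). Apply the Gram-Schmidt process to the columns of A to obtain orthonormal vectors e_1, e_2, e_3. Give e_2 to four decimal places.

a_1 = (-1, 2, 2); ‖a_1‖ = 3.0000, so e_1 = (-0.3333, 0.6667, 0.6667).
e_1·a_2 = (-0.3333)·3 + 0.6667·4 + 0.6667·(-1) = 1.0000.
u_2 = a_2 − 1.0000·e_1 = (3.3333, 3.3333, -1.6667).
‖u_2‖ = 5.0000, so e_2 = (0.6667, 0.6667, -0.3333).

e_2 = (0.6667, 0.6667, -0.3333)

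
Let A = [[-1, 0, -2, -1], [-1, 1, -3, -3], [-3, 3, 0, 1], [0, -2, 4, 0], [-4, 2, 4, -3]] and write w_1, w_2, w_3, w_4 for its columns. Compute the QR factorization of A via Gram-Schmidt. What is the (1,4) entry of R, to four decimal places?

w_1 = (-1, -1, -3, 0, -4); ‖w_1‖ = 5.1962, so q_1 = (-0.1925, -0.1925, -0.5774, 0.0000, -0.7698).
r_{14} = q_1·w_4 = 2.5019.

r_{14} = 2.5019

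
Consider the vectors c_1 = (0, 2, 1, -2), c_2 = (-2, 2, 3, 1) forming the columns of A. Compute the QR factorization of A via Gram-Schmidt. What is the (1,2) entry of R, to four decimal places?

r_{12} = 1.6667

c_1 = (0, 2, 1, -2); ‖c_1‖ = 3.0000, so e_1 = (0.0000, 0.6667, 0.3333, -0.6667).
r_{12} = e_1·c_2 = 1.6667.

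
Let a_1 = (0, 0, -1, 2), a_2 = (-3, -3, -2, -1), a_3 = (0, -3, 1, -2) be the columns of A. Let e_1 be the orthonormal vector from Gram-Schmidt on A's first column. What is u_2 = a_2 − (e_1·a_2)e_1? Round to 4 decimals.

u_2 = (-3.0000, -3.0000, -2.0000, -1.0000)

e_1 = a_1/‖a_1‖ = (0, 0, -1, 2)/2.2361 = (0.0000, 0.0000, -0.4472, 0.8944).
r_{12} = e_1·a_2 = 0.0000.
u_2 = a_2 + 0.0000·e_1 = (-3.0000, -3.0000, -2.0000, -1.0000).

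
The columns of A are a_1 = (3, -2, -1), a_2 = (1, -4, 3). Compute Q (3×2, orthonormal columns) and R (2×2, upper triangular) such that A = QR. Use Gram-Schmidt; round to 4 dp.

Q = [[0.8018, -0.1543], [-0.5345, -0.6172], [-0.2673, 0.7715]], R = [[3.7417, 2.1381], [0.0000, 4.6291]]

e_1 = a_1/‖a_1‖ = (3, -2, -1)/3.7417 = (0.8018, -0.5345, -0.2673).
r_{12} = e_1·a_2 = 2.1381.
u_2 = a_2 − 2.1381·e_1 = (-0.7143, -2.8571, 3.5714).
‖u_2‖ = 4.6291, so e_2 = (-0.1543, -0.6172, 0.7715).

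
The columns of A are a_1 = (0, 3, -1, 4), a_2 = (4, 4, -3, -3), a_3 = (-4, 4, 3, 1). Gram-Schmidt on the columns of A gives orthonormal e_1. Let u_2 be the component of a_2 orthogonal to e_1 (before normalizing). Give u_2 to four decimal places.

u_2 = (4.0000, 3.6538, -2.8846, -3.4615)

a_1 = (0, 3, -1, 4); ‖a_1‖ = 5.0990, so e_1 = (0.0000, 0.5883, -0.1961, 0.7845).
e_1·a_2 = 0.0000·4 + 0.5883·4 + (-0.1961)·(-3) + 0.7845·(-3) = 0.5883.
u_2 = a_2 − 0.5883·e_1 = (4.0000, 3.6538, -2.8846, -3.4615).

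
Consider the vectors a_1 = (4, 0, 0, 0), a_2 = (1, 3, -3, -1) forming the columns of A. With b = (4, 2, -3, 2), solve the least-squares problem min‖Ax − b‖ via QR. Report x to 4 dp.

x = (0.8289, 0.6842)

a_1 = (4, 0, 0, 0); ‖a_1‖ = 4.0000, so e_1 = (1.0000, 0.0000, 0.0000, 0.0000).
e_1·a_2 = 1.0000·1 + 0.0000·3 + 0.0000·(-3) + 0.0000·(-1) = 1.0000.
u_2 = a_2 − 1.0000·e_1 = (0.0000, 3.0000, -3.0000, -1.0000).
‖u_2‖ = 4.3589, so e_2 = (0.0000, 0.6882, -0.6882, -0.2294).
Qᵀb = (4.0000, 2.9824).
Back-substitute: x_2 = 2.9824/4.3589 = 0.6842.
x_1 = (4.0000 − 1.0000·0.6842)/4.0000 = 0.8289.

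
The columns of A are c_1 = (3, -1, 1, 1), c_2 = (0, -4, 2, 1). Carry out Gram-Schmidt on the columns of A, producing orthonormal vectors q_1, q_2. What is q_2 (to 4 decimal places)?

c_1 = (3, -1, 1, 1); ‖c_1‖ = 3.4641, so q_1 = (0.8660, -0.2887, 0.2887, 0.2887).
q_1·c_2 = 0.8660·0 + (-0.2887)·(-4) + 0.2887·2 + 0.2887·1 = 2.0207.
u_2 = c_2 − 2.0207·q_1 = (-1.7500, -3.4167, 1.4167, 0.4167).
‖u_2‖ = 4.1130, so q_2 = (-0.4255, -0.8307, 0.3444, 0.1013).

q_2 = (-0.4255, -0.8307, 0.3444, 0.1013)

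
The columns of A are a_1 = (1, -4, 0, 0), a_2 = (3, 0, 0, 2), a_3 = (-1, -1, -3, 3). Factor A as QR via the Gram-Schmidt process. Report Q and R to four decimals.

e_1 = a_1/‖a_1‖ = (1, -4, 0, 0)/4.1231 = (0.2425, -0.9701, 0.0000, 0.0000).
r_{12} = e_1·a_2 = 0.7276.
u_2 = a_2 − 0.7276·e_1 = (2.8235, 0.7059, 0.0000, 2.0000).
‖u_2‖ = 3.5314, so e_2 = (0.7996, 0.1999, 0.0000, 0.5664).
r_{13} = e_1·a_3 = 0.7276; r_{23} = e_2·a_3 = 0.6996.
u_3 = a_3 − 0.7276·e_1 − 0.6996·e_2 = (-1.7358, -0.4340, -3.0000, 2.6038).
‖u_3‖ = 4.3567, so e_3 = (-0.3984, -0.0996, -0.6886, 0.5976).

Q = [[0.2425, 0.7996, -0.3984], [-0.9701, 0.1999, -0.0996], [0.0000, 0.0000, -0.6886], [0.0000, 0.5664, 0.5976]], R = [[4.1231, 0.7276, 0.7276], [0.0000, 3.5314, 0.6996], [0.0000, 0.0000, 4.3567]]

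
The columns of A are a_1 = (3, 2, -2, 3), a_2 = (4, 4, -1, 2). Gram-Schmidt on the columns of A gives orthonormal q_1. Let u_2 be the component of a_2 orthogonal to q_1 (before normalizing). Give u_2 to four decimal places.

u_2 = (0.7692, 1.8462, 1.1538, -1.2308)

q_1 = a_1/‖a_1‖ = (3, 2, -2, 3)/5.0990 = (0.5883, 0.3922, -0.3922, 0.5883).
r_{12} = q_1·a_2 = 5.4913.
u_2 = a_2 − 5.4913·q_1 = (0.7692, 1.8462, 1.1538, -1.2308).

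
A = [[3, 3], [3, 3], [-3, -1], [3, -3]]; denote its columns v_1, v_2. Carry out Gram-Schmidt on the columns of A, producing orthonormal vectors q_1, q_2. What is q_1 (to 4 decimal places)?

v_1 = (3, 3, -3, 3); ‖v_1‖ = 6.0000, so q_1 = (0.5000, 0.5000, -0.5000, 0.5000).

q_1 = (0.5000, 0.5000, -0.5000, 0.5000)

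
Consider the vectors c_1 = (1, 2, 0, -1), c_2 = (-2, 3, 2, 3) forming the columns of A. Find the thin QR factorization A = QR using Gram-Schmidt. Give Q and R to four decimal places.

q_1 = c_1/‖c_1‖ = (1, 2, 0, -1)/2.4495 = (0.4082, 0.8165, 0.0000, -0.4082).
r_{12} = q_1·c_2 = 0.4082.
u_2 = c_2 − 0.4082·q_1 = (-2.1667, 2.6667, 2.0000, 3.1667).
‖u_2‖ = 5.0827, so q_2 = (-0.4263, 0.5247, 0.3935, 0.6230).

Q = [[0.4082, -0.4263], [0.8165, 0.5247], [0.0000, 0.3935], [-0.4082, 0.6230]], R = [[2.4495, 0.4082], [0.0000, 5.0827]]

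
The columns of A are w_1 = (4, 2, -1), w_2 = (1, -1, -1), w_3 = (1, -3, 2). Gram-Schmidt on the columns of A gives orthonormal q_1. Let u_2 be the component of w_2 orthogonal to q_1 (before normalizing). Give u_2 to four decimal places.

u_2 = (0.4286, -1.2857, -0.8571)

w_1 = (4, 2, -1); ‖w_1‖ = 4.5826, so q_1 = (0.8729, 0.4364, -0.2182).
q_1·w_2 = 0.8729·1 + 0.4364·(-1) + (-0.2182)·(-1) = 0.6547.
u_2 = w_2 − 0.6547·q_1 = (0.4286, -1.2857, -0.8571).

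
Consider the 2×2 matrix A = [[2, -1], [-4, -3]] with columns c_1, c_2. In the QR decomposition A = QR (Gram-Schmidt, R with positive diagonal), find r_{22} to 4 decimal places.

r_{22} = 2.2361

c_1 = (2, -4); ‖c_1‖ = 4.4721, so e_1 = (0.4472, -0.8944).
e_1·c_2 = 0.4472·(-1) + (-0.8944)·(-3) = 2.2361.
u_2 = c_2 − 2.2361·e_1 = (-2.0000, -1.0000).
r_{22} = ‖u_2‖ = 2.2361.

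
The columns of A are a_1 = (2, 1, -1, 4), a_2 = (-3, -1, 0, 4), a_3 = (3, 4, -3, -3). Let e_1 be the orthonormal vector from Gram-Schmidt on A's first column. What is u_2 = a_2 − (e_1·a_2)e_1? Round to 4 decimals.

u_2 = (-3.8182, -1.4091, 0.4091, 2.3636)

e_1 = a_1/‖a_1‖ = (2, 1, -1, 4)/4.6904 = (0.4264, 0.2132, -0.2132, 0.8528).
r_{12} = e_1·a_2 = 1.9188.
u_2 = a_2 − 1.9188·e_1 = (-3.8182, -1.4091, 0.4091, 2.3636).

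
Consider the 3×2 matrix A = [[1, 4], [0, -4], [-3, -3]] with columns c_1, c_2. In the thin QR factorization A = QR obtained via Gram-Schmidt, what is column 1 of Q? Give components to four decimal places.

c_1 = (1, 0, -3); ‖c_1‖ = 3.1623, so q_1 = (0.3162, 0.0000, -0.9487).

q_1 = (0.3162, 0.0000, -0.9487)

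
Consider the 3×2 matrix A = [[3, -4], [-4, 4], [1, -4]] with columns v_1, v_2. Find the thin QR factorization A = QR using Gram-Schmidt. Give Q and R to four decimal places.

v_1 = (3, -4, 1); ‖v_1‖ = 5.0990, so q_1 = (0.5883, -0.7845, 0.1961).
q_1·v_2 = 0.5883·(-4) + (-0.7845)·4 + 0.1961·(-4) = -6.2757.
u_2 = v_2 + 6.2757·q_1 = (-0.3077, -0.9231, -2.7692).
‖u_2‖ = 2.9352, so q_2 = (-0.1048, -0.3145, -0.9435).

Q = [[0.5883, -0.1048], [-0.7845, -0.3145], [0.1961, -0.9435]], R = [[5.0990, -6.2757], [0.0000, 2.9352]]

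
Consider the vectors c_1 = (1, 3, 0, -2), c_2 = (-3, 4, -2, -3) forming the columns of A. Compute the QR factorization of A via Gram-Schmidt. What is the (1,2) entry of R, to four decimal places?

e_1 = c_1/‖c_1‖ = (1, 3, 0, -2)/3.7417 = (0.2673, 0.8018, 0.0000, -0.5345).
r_{12} = e_1·c_2 = 4.0089.

r_{12} = 4.0089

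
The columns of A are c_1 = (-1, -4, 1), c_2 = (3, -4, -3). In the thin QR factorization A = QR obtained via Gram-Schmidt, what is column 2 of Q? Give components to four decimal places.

e_1 = c_1/‖c_1‖ = (-1, -4, 1)/4.2426 = (-0.2357, -0.9428, 0.2357).
r_{12} = e_1·c_2 = 2.3570.
u_2 = c_2 − 2.3570·e_1 = (3.5556, -1.7778, -3.5556).
‖u_2‖ = 5.3333, so e_2 = (0.6667, -0.3333, -0.6667).

e_2 = (0.6667, -0.3333, -0.6667)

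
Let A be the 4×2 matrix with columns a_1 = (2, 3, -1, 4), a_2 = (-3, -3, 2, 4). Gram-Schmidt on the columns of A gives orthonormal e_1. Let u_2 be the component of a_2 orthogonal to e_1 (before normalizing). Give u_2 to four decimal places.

e_1 = a_1/‖a_1‖ = (2, 3, -1, 4)/5.4772 = (0.3651, 0.5477, -0.1826, 0.7303).
r_{12} = e_1·a_2 = -0.1826.
u_2 = a_2 + 0.1826·e_1 = (-2.9333, -2.9000, 1.9667, 4.1333).

u_2 = (-2.9333, -2.9000, 1.9667, 4.1333)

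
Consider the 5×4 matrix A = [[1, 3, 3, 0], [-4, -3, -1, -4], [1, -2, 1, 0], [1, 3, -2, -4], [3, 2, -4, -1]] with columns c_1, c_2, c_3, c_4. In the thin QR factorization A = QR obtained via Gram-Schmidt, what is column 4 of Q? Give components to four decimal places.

e_4 = (-0.2956, -0.3964, -0.6811, -0.5395, -0.0231)

c_1 = (1, -4, 1, 1, 3); ‖c_1‖ = 5.2915, so e_1 = (0.1890, -0.7559, 0.1890, 0.1890, 0.5669).
e_1·c_2 = 0.1890·3 + (-0.7559)·(-3) + 0.1890·(-2) + 0.1890·3 + 0.5669·2 = 4.1576.
u_2 = c_2 − 4.1576·e_1 = (2.2143, 0.1429, -2.7857, 2.2143, -0.3571).
‖u_2‖ = 4.2088, so e_2 = (0.5261, 0.0339, -0.6619, 0.5261, -0.0849).
e_1·c_3 = 0.1890·3 + (-0.7559)·(-1) + 0.1890·1 + 0.1890·(-2) + 0.5669·(-4) = -1.1339; e_2·c_3 = 0.5261·3 + 0.0339·(-1) + (-0.6619)·1 + 0.5261·(-2) + (-0.0849)·(-4) = 0.1697.
u_3 = c_3 + 1.1339·e_1 − 0.1697·e_2 = (3.1250, -1.8629, 1.3266, -1.8750, -3.3427).
‖u_3‖ = 5.4484, so e_3 = (0.5736, -0.3419, 0.2435, -0.3441, -0.6135).
e_1·c_4 = 0.1890·0 + (-0.7559)·(-4) + 0.1890·0 + 0.1890·(-4) + 0.5669·(-1) = 1.7008; e_2·c_4 = 0.5261·0 + 0.0339·(-4) + (-0.6619)·0 + 0.5261·(-4) + (-0.0849)·(-1) = -2.1553; e_3·c_4 = 0.5736·0 + (-0.3419)·(-4) + 0.2435·0 + (-0.3441)·(-4) + (-0.6135)·(-1) = 3.3577.
u_4 = c_4 − 1.7008·e_1 + 2.1553·e_2 − 3.3577·e_3 = (-1.1134, -1.4931, -2.5655, -2.0320, -0.0871).
‖u_4‖ = 3.7666, so e_4 = (-0.2956, -0.3964, -0.6811, -0.5395, -0.0231).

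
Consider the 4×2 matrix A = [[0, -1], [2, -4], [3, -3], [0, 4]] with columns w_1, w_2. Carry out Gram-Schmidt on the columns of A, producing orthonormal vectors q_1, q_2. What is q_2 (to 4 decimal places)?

q_1 = w_1/‖w_1‖ = (0, 2, 3, 0)/3.6056 = (0.0000, 0.5547, 0.8321, 0.0000).
r_{12} = q_1·w_2 = -4.7150.
u_2 = w_2 + 4.7150·q_1 = (-1.0000, -1.3846, 0.9231, 4.0000).
‖u_2‖ = 4.4463, so q_2 = (-0.2249, -0.3114, 0.2076, 0.8996).

q_2 = (-0.2249, -0.3114, 0.2076, 0.8996)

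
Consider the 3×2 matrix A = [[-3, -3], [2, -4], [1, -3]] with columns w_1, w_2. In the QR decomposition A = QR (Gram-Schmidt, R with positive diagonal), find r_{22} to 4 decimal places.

r_{22} = 5.8064

w_1 = (-3, 2, 1); ‖w_1‖ = 3.7417, so q_1 = (-0.8018, 0.5345, 0.2673).
q_1·w_2 = (-0.8018)·(-3) + 0.5345·(-4) + 0.2673·(-3) = -0.5345.
u_2 = w_2 + 0.5345·q_1 = (-3.4286, -3.7143, -2.8571).
r_{22} = ‖u_2‖ = 5.8064.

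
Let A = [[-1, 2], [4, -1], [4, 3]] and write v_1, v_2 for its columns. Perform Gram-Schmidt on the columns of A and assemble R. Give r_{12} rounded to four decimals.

v_1 = (-1, 4, 4); ‖v_1‖ = 5.7446, so e_1 = (-0.1741, 0.6963, 0.6963).
r_{12} = e_1·v_2 = 1.0445.

r_{12} = 1.0445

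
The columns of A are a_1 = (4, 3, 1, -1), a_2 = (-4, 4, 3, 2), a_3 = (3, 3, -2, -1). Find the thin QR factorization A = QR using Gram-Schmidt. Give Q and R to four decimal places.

a_1 = (4, 3, 1, -1); ‖a_1‖ = 5.1962, so e_1 = (0.7698, 0.5774, 0.1925, -0.1925).
e_1·a_2 = 0.7698·(-4) + 0.5774·4 + 0.1925·3 + (-0.1925)·2 = -0.5774.
u_2 = a_2 + 0.5774·e_1 = (-3.5556, 4.3333, 3.1111, 1.8889).
‖u_2‖ = 6.6833, so e_2 = (-0.5320, 0.6484, 0.4655, 0.2826).
e_1·a_3 = 0.7698·3 + 0.5774·3 + 0.1925·(-2) + (-0.1925)·(-1) = 3.8490; e_2·a_3 = (-0.5320)·3 + 0.6484·3 + 0.4655·(-2) + 0.2826·(-1) = -0.8645.
u_3 = a_3 − 3.8490·e_1 + 0.8645·e_2 = (-0.4229, 1.3383, -2.3383, -0.0149).
‖u_3‖ = 2.7272, so e_3 = (-0.1551, 0.4907, -0.8574, -0.0055).

Q = [[0.7698, -0.5320, -0.1551], [0.5774, 0.6484, 0.4907], [0.1925, 0.4655, -0.8574], [-0.1925, 0.2826, -0.0055]], R = [[5.1962, -0.5774, 3.8490], [0.0000, 6.6833, -0.8645], [0.0000, 0.0000, 2.7272]]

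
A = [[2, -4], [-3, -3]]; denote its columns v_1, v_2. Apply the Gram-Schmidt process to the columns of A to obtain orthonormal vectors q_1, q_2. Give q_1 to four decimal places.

q_1 = (0.5547, -0.8321)

v_1 = (2, -3); ‖v_1‖ = 3.6056, so q_1 = (0.5547, -0.8321).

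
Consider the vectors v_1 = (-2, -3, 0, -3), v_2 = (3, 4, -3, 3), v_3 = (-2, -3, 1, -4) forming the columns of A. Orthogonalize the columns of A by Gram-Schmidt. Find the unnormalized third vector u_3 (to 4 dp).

u_3 = (0.4009, 0.4839, 0.2949, -0.7512)

v_1 = (-2, -3, 0, -3); ‖v_1‖ = 4.6904, so e_1 = (-0.4264, -0.6396, 0.0000, -0.6396).
e_1·v_2 = (-0.4264)·3 + (-0.6396)·4 + 0.0000·(-3) + (-0.6396)·3 = -5.7564.
u_2 = v_2 + 5.7564·e_1 = (0.5455, 0.3182, -3.0000, -0.6818).
‖u_2‖ = 3.1406, so e_2 = (0.1737, 0.1013, -0.9552, -0.2171).
e_1·v_3 = (-0.4264)·(-2) + (-0.6396)·(-3) + 0.0000·1 + (-0.6396)·(-4) = 5.3300; e_2·v_3 = 0.1737·(-2) + 0.1013·(-3) + (-0.9552)·1 + (-0.2171)·(-4) = -0.7381.
u_3 = v_3 − 5.3300·e_1 + 0.7381·e_2 = (0.4009, 0.4839, 0.2949, -0.7512).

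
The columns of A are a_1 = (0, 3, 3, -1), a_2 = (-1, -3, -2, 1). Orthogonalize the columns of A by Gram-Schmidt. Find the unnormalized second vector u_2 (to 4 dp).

a_1 = (0, 3, 3, -1); ‖a_1‖ = 4.3589, so e_1 = (0.0000, 0.6882, 0.6882, -0.2294).
e_1·a_2 = 0.0000·(-1) + 0.6882·(-3) + 0.6882·(-2) + (-0.2294)·1 = -3.6707.
u_2 = a_2 + 3.6707·e_1 = (-1.0000, -0.4737, 0.5263, 0.1579).

u_2 = (-1.0000, -0.4737, 0.5263, 0.1579)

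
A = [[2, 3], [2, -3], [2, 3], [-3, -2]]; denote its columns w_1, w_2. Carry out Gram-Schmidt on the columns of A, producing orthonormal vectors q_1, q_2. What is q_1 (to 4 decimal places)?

q_1 = (0.4364, 0.4364, 0.4364, -0.6547)

w_1 = (2, 2, 2, -3); ‖w_1‖ = 4.5826, so q_1 = (0.4364, 0.4364, 0.4364, -0.6547).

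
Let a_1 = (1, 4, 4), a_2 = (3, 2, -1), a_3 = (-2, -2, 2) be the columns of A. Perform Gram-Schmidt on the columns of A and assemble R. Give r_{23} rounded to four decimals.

e_1 = a_1/‖a_1‖ = (1, 4, 4)/5.7446 = (0.1741, 0.6963, 0.6963).
r_{12} = e_1·a_2 = 1.2185.
u_2 = a_2 − 1.2185·e_1 = (2.7879, 1.1515, -1.8485).
‖u_2‖ = 3.5377, so e_2 = (0.7881, 0.3255, -0.5225).
r_{23} = e_2·a_3 = -3.2721.

r_{23} = -3.2721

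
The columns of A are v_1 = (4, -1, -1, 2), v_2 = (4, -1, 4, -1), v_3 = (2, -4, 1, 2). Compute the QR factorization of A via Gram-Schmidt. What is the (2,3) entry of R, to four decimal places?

v_1 = (4, -1, -1, 2); ‖v_1‖ = 4.6904, so e_1 = (0.8528, -0.2132, -0.2132, 0.4264).
e_1·v_2 = 0.8528·4 + (-0.2132)·(-1) + (-0.2132)·4 + 0.4264·(-1) = 2.3452.
u_2 = v_2 − 2.3452·e_1 = (2.0000, -0.5000, 4.5000, -2.0000).
‖u_2‖ = 5.3385, so e_2 = (0.3746, -0.0937, 0.8429, -0.3746).
r_{23} = e_2·v_3 = 1.2176.

r_{23} = 1.2176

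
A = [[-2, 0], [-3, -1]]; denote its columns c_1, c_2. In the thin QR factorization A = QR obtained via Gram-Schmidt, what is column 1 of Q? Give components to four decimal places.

c_1 = (-2, -3); ‖c_1‖ = 3.6056, so q_1 = (-0.5547, -0.8321).

q_1 = (-0.5547, -0.8321)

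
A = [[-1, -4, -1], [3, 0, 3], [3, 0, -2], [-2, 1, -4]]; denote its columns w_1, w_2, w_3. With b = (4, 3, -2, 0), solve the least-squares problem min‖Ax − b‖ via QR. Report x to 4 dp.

w_1 = (-1, 3, 3, -2); ‖w_1‖ = 4.7958, so e_1 = (-0.2085, 0.6255, 0.6255, -0.4170).
e_1·w_2 = (-0.2085)·(-4) + 0.6255·0 + 0.6255·0 + (-0.4170)·1 = 0.4170.
u_2 = w_2 − 0.4170·e_1 = (-3.9130, -0.2609, -0.2609, 1.1739).
‖u_2‖ = 4.1020, so e_2 = (-0.9539, -0.0636, -0.0636, 0.2862).
e_1·w_3 = (-0.2085)·(-1) + 0.6255·3 + 0.6255·(-2) + (-0.4170)·(-4) = 2.5022; e_2·w_3 = (-0.9539)·(-1) + (-0.0636)·3 + (-0.0636)·(-2) + 0.2862·(-4) = -0.2544.
u_3 = w_3 − 2.5022·e_1 + 0.2544·e_2 = (-0.7209, 1.4186, -3.5814, -2.8837).
‖u_3‖ = 4.8656, so e_3 = (-0.1482, 0.2916, -0.7361, -0.5927).
Qᵀb = (-0.2085, -3.8794, 1.7541).
Back-substitute: x_3 = 1.7541/4.8656 = 0.3605.
x_2 = (-3.8794 + 0.2544·0.3605)/4.1020 = -0.9234.
x_1 = (-0.2085 − 0.4170·(-0.9234) − 2.5022·0.3605)/4.7958 = -0.1513.

x = (-0.1513, -0.9234, 0.3605)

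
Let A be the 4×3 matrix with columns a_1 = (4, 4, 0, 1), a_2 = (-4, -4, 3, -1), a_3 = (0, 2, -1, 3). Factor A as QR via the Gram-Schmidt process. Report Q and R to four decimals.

a_1 = (4, 4, 0, 1); ‖a_1‖ = 5.7446, so q_1 = (0.6963, 0.6963, 0.0000, 0.1741).
q_1·a_2 = 0.6963·(-4) + 0.6963·(-4) + 0.0000·3 + 0.1741·(-1) = -5.7446.
u_2 = a_2 + 5.7446·q_1 = (0.0000, 0.0000, 3.0000, 0.0000).
‖u_2‖ = 3.0000, so q_2 = (0.0000, 0.0000, 1.0000, 0.0000).
q_1·a_3 = 0.6963·0 + 0.6963·2 + 0.0000·(-1) + 0.1741·3 = 1.9149; q_2·a_3 = 0.0000·0 + 0.0000·2 + 1.0000·(-1) + 0.0000·3 = -1.0000.
u_3 = a_3 − 1.9149·q_1 + 1.0000·q_2 = (-1.3333, 0.6667, 0.0000, 2.6667).
‖u_3‖ = 3.0551, so q_3 = (-0.4364, 0.2182, 0.0000, 0.8729).

Q = [[0.6963, 0.0000, -0.4364], [0.6963, 0.0000, 0.2182], [0.0000, 1.0000, 0.0000], [0.1741, 0.0000, 0.8729]], R = [[5.7446, -5.7446, 1.9149], [0.0000, 3.0000, -1.0000], [0.0000, 0.0000, 3.0551]]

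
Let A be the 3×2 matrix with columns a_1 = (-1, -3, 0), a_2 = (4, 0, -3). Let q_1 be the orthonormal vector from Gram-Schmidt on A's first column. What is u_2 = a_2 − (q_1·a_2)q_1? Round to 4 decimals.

a_1 = (-1, -3, 0); ‖a_1‖ = 3.1623, so q_1 = (-0.3162, -0.9487, 0.0000).
q_1·a_2 = (-0.3162)·4 + (-0.9487)·0 + 0.0000·(-3) = -1.2649.
u_2 = a_2 + 1.2649·q_1 = (3.6000, -1.2000, -3.0000).

u_2 = (3.6000, -1.2000, -3.0000)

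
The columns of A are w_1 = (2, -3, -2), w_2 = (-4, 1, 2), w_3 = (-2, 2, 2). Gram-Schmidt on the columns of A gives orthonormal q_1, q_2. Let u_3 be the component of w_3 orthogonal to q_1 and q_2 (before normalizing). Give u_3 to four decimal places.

q_1 = w_1/‖w_1‖ = (2, -3, -2)/4.1231 = (0.4851, -0.7276, -0.4851).
r_{12} = q_1·w_2 = -3.6380.
u_2 = w_2 + 3.6380·q_1 = (-2.2353, -1.6471, 0.2353).
‖u_2‖ = 2.7865, so q_2 = (-0.8022, -0.5911, 0.0844).
r_{13} = q_1·w_3 = -3.3955; r_{23} = q_2·w_3 = 0.5911.
u_3 = w_3 + 3.3955·q_1 − 0.5911·q_2 = (0.1212, -0.1212, 0.3030).

u_3 = (0.1212, -0.1212, 0.3030)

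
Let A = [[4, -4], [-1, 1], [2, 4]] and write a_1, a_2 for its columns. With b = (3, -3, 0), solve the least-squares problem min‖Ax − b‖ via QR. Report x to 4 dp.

x = (0.5882, -0.2941)

q_1 = a_1/‖a_1‖ = (4, -1, 2)/4.5826 = (0.8729, -0.2182, 0.4364).
r_{12} = q_1·a_2 = -1.9640.
u_2 = a_2 + 1.9640·q_1 = (-2.2857, 0.5714, 4.8571).
‖u_2‖ = 5.3984, so q_2 = (-0.4234, 0.1059, 0.8997).
Qᵀb = (3.2733, -1.5878).
Back-substitute: x_2 = -1.5878/5.3984 = -0.2941.
x_1 = (3.2733 + 1.9640·(-0.2941))/4.5826 = 0.5882.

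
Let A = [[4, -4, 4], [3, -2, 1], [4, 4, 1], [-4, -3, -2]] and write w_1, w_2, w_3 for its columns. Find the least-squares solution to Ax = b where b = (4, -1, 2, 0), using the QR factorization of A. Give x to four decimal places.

w_1 = (4, 3, 4, -4); ‖w_1‖ = 7.5498, so e_1 = (0.5298, 0.3974, 0.5298, -0.5298).
e_1·w_2 = 0.5298·(-4) + 0.3974·(-2) + 0.5298·4 + (-0.5298)·(-3) = 0.7947.
u_2 = w_2 − 0.7947·e_1 = (-4.4211, -2.3158, 3.5789, -2.5789).
‖u_2‖ = 6.6610, so e_2 = (-0.6637, -0.3477, 0.5373, -0.3872).
e_1·w_3 = 0.5298·4 + 0.3974·1 + 0.5298·1 + (-0.5298)·(-2) = 4.1061; e_2·w_3 = (-0.6637)·4 + (-0.3477)·1 + 0.5373·1 + (-0.3872)·(-2) = -1.6909.
u_3 = w_3 − 4.1061·e_1 + 1.6909·e_2 = (0.7023, -1.2195, -0.2669, -0.4792).
‖u_3‖ = 1.5103, so e_3 = (0.4650, -0.8074, -0.1767, -0.3173).
Qᵀb = (2.7815, -1.2326, 2.3138).
Back-substitute: x_3 = 2.3138/1.5103 = 1.5320.
x_2 = (-1.2326 + 1.6909·1.5320)/6.6610 = 0.2038.
x_1 = (2.7815 − 0.7947·0.2038 − 4.1061·1.5320)/7.5498 = -0.4862.

x = (-0.4862, 0.2038, 1.5320)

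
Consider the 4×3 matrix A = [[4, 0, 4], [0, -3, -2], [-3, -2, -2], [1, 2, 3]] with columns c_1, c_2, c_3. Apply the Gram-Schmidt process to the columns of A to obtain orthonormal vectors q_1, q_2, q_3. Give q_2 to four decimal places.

q_2 = (-0.3228, -0.7868, -0.2824, 0.4438)

c_1 = (4, 0, -3, 1); ‖c_1‖ = 5.0990, so q_1 = (0.7845, 0.0000, -0.5883, 0.1961).
q_1·c_2 = 0.7845·0 + 0.0000·(-3) + (-0.5883)·(-2) + 0.1961·2 = 1.5689.
u_2 = c_2 − 1.5689·q_1 = (-1.2308, -3.0000, -1.0769, 1.6923).
‖u_2‖ = 3.8129, so q_2 = (-0.3228, -0.7868, -0.2824, 0.4438).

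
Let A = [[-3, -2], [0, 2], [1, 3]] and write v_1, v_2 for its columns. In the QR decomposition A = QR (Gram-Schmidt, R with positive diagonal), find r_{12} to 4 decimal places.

r_{12} = 2.8460

v_1 = (-3, 0, 1); ‖v_1‖ = 3.1623, so q_1 = (-0.9487, 0.0000, 0.3162).
r_{12} = q_1·v_2 = 2.8460.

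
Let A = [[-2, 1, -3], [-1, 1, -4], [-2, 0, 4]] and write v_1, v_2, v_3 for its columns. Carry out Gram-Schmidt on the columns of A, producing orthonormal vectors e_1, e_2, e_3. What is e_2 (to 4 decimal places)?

v_1 = (-2, -1, -2); ‖v_1‖ = 3.0000, so e_1 = (-0.6667, -0.3333, -0.6667).
e_1·v_2 = (-0.6667)·1 + (-0.3333)·1 + (-0.6667)·0 = -1.0000.
u_2 = v_2 + 1.0000·e_1 = (0.3333, 0.6667, -0.6667).
‖u_2‖ = 1.0000, so e_2 = (0.3333, 0.6667, -0.6667).

e_2 = (0.3333, 0.6667, -0.6667)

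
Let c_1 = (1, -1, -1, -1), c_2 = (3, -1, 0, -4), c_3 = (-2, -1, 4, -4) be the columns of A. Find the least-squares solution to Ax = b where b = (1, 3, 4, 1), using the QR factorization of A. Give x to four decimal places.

x = (-4.8627, 1.5076, -0.3904)

c_1 = (1, -1, -1, -1); ‖c_1‖ = 2.0000, so e_1 = (0.5000, -0.5000, -0.5000, -0.5000).
e_1·c_2 = 0.5000·3 + (-0.5000)·(-1) + (-0.5000)·0 + (-0.5000)·(-4) = 4.0000.
u_2 = c_2 − 4.0000·e_1 = (1.0000, 1.0000, 2.0000, -2.0000).
‖u_2‖ = 3.1623, so e_2 = (0.3162, 0.3162, 0.6325, -0.6325).
e_1·c_3 = 0.5000·(-2) + (-0.5000)·(-1) + (-0.5000)·4 + (-0.5000)·(-4) = -0.5000; e_2·c_3 = 0.3162·(-2) + 0.3162·(-1) + 0.6325·4 + (-0.6325)·(-4) = 4.1110.
u_3 = c_3 + 0.5000·e_1 − 4.1110·e_2 = (-3.0500, -2.5500, 1.1500, -1.6500).
‖u_3‖ = 4.4553, so e_3 = (-0.6846, -0.5723, 0.2581, -0.3703).
Qᵀb = (-3.5000, 3.1623, -1.7395).
Back-substitute: x_3 = -1.7395/4.4553 = -0.3904.
x_2 = (3.1623 − 4.1110·(-0.3904))/3.1623 = 1.5076.
x_1 = (-3.5000 − 4.0000·1.5076 + 0.5000·(-0.3904))/2.0000 = -4.8627.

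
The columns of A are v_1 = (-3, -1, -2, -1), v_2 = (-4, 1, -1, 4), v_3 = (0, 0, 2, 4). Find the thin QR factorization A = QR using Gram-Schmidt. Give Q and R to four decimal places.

Q = [[-0.7746, -0.4114, -0.0837], [-0.2582, 0.2992, -0.8628], [-0.5164, 0.0374, 0.4365], [-0.2582, 0.8602, 0.2411]], R = [[3.8730, 2.3238, -2.0656], [0.0000, 5.3479, 3.5154], [0.0000, 0.0000, 1.8372]]

v_1 = (-3, -1, -2, -1); ‖v_1‖ = 3.8730, so e_1 = (-0.7746, -0.2582, -0.5164, -0.2582).
e_1·v_2 = (-0.7746)·(-4) + (-0.2582)·1 + (-0.5164)·(-1) + (-0.2582)·4 = 2.3238.
u_2 = v_2 − 2.3238·e_1 = (-2.2000, 1.6000, 0.2000, 4.6000).
‖u_2‖ = 5.3479, so e_2 = (-0.4114, 0.2992, 0.0374, 0.8602).
e_1·v_3 = (-0.7746)·0 + (-0.2582)·0 + (-0.5164)·2 + (-0.2582)·4 = -2.0656; e_2·v_3 = (-0.4114)·0 + 0.2992·0 + 0.0374·2 + 0.8602·4 = 3.5154.
u_3 = v_3 + 2.0656·e_1 − 3.5154·e_2 = (-0.1538, -1.5851, 0.8019, 0.4429).
‖u_3‖ = 1.8372, so e_3 = (-0.0837, -0.8628, 0.4365, 0.2411).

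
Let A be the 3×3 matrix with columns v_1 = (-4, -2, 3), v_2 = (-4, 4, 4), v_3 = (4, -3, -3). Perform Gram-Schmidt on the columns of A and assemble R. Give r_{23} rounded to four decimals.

e_1 = v_1/‖v_1‖ = (-4, -2, 3)/5.3852 = (-0.7428, -0.3714, 0.5571).
r_{12} = e_1·v_2 = 3.7139.
u_2 = v_2 − 3.7139·e_1 = (-1.2414, 5.3793, 1.9310).
‖u_2‖ = 5.8487, so e_2 = (-0.2122, 0.9197, 0.3302).
r_{23} = e_2·v_3 = -4.5987.

r_{23} = -4.5987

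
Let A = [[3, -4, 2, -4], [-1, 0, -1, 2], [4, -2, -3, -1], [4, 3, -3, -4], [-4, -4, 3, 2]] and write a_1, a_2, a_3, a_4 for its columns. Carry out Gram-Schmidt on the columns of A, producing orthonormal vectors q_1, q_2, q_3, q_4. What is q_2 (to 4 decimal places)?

a_1 = (3, -1, 4, 4, -4); ‖a_1‖ = 7.6158, so q_1 = (0.3939, -0.1313, 0.5252, 0.5252, -0.5252).
q_1·a_2 = 0.3939·(-4) + (-0.1313)·0 + 0.5252·(-2) + 0.5252·3 + (-0.5252)·(-4) = 1.0505.
u_2 = a_2 − 1.0505·q_1 = (-4.4138, 0.1379, -2.5517, 2.4483, -3.4483).
‖u_2‖ = 6.6254, so q_2 = (-0.6662, 0.0208, -0.3851, 0.3695, -0.5205).

q_2 = (-0.6662, 0.0208, -0.3851, 0.3695, -0.5205)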